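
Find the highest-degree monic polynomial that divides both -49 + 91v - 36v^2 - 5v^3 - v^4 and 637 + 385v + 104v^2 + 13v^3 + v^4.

Euclidean algorithm in ℚ[v]:
  -v^4 - 5v^3 - 36v^2 + 91v - 49 = (-1)(v^4 + 13v^3 + 104v^2 + 385v + 637) + (8v^3 + 68v^2 + 476v + 588)
  v^4 + 13v^3 + 104v^2 + 385v + 637 = ((1/8)v + 9/16)(8v^3 + 68v^2 + 476v + 588) + ((25/4)v^2 + (175/4)v + 1225/4)
  8v^3 + 68v^2 + 476v + 588 = ((32/25)v + 48/25)((25/4)v^2 + (175/4)v + 1225/4) + (0)
Last nonzero remainder: (25/4)v^2 + (175/4)v + 1225/4. Dividing through by 25/4 gives the monic gcd v^2 + 7v + 49.

49 + 7v + v^2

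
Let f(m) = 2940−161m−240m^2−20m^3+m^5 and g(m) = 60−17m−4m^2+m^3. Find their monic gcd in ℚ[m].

−12+m+m^2

Euclidean algorithm in ℚ[m]:
  m^5−20m^3−240m^2−161m+2940 = (m^2+4m+13)(m^3−4m^2−17m+60) + (−180m^2−180m+2160)
  m^3−4m^2−17m+60 = (−(1/180)m+1/36)(−180m^2−180m+2160) + (0)
Last nonzero remainder: −180m^2−180m+2160. Dividing through by −180 gives the monic gcd m^2+m−12.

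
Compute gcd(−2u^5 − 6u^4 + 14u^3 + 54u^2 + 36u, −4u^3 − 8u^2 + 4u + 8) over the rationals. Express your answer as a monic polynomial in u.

By polynomial division,
  −2u^5 − 6u^4 + 14u^3 + 54u^2 + 36u = ((1/2)u^2 + (1/2)u − 4)(−4u^3 − 8u^2 + 4u + 8) + (16u^2 + 48u + 32)
  −4u^3 − 8u^2 + 4u + 8 = (−(1/4)u + 1/4)(16u^2 + 48u + 32) + (0)
Last nonzero remainder: 16u^2 + 48u + 32. Dividing through by 16 gives the monic gcd u^2 + 3u + 2.

u^2 + 3u + 2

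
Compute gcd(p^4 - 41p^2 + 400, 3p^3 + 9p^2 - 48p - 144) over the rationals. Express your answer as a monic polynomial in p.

Repeated division with remainder:
  p^4 - 41p^2 + 400 = ((1/3)p - 1)(3p^3 + 9p^2 - 48p - 144) + (-16p^2 + 256)
  3p^3 + 9p^2 - 48p - 144 = (-(3/16)p - 9/16)(-16p^2 + 256) + (0)
Last nonzero remainder: -16p^2 + 256. Dividing through by -16 gives the monic gcd p^2 - 16.

p^2 - 16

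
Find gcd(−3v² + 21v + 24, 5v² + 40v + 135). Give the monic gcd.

1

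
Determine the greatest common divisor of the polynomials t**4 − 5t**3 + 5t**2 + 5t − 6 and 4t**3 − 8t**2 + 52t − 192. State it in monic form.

Repeated division with remainder:
  t**4 − 5t**3 + 5t**2 + 5t − 6 = ((1/4)t − 3/4)(4t**3 − 8t**2 + 52t − 192) + (−14t**2 + 92t − 150)
  4t**3 − 8t**2 + 52t − 192 = (−(2/7)t − 64/49)(−14t**2 + 92t − 150) + ((6336/49)t − 19008/49)
  −14t**2 + 92t − 150 = (−(343/3168)t + 1225/3168)((6336/49)t − 19008/49) + (0)
Last nonzero remainder: (6336/49)t − 19008/49. Dividing through by 6336/49 gives the monic gcd t − 3.

t − 3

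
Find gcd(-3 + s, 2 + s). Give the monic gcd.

Apply the Euclidean algorithm:
  s - 3 = (s + 2) + (-5)
  s + 2 = (-(1/5)s - 2/5)(-5) + (0)
The last nonzero remainder is the constant -5, so the polynomials are coprime and gcd = 1.

1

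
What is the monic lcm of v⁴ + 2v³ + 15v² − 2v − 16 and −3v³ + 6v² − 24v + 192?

v⁵ − 2v⁴ + 7v³ − 62v² − 8v + 64

Repeated division with remainder:
  v⁴ + 2v³ + 15v² − 2v − 16 = (−(1/3)v − 4/3)(−3v³ + 6v² − 24v + 192) + (15v² + 30v + 240)
  −3v³ + 6v² − 24v + 192 = (−(1/5)v + 4/5)(15v² + 30v + 240) + (0)
Last nonzero remainder: 15v² + 30v + 240. Dividing through by 15 gives the monic gcd v² + 2v + 16.
Then lcm(f, g) = f·g / gcd(f, g); expanding and making the result monic gives the answer.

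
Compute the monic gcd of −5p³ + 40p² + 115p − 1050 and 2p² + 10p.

p + 5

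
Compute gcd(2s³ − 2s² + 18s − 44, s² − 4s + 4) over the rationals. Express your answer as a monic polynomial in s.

Repeated division with remainder:
  2s³ − 2s² + 18s − 44 = (2s + 6)(s² − 4s + 4) + (34s − 68)
  s² − 4s + 4 = ((1/34)s − 1/17)(34s − 68) + (0)
Last nonzero remainder: 34s − 68. Dividing through by 34 gives the monic gcd s − 2.

s − 2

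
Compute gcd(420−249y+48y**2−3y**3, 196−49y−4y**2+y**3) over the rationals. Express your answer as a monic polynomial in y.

Repeated division with remainder:
  −3y**3+48y**2−249y+420 = (−3)(y**3−4y**2−49y+196) + (36y**2−396y+1008)
  y**3−4y**2−49y+196 = ((1/36)y+7/36)(36y**2−396y+1008) + (0)
Last nonzero remainder: 36y**2−396y+1008. Dividing through by 36 gives the monic gcd y**2−11y+28.

28−11y+y**2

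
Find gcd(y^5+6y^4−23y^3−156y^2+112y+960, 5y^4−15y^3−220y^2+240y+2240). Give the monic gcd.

y^3+4y^2−16y−64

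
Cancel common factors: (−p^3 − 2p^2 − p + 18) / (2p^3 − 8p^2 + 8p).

(−p^2 − 4p − 9)/(2p^2 − 4p)

Euclidean algorithm in ℚ[p]:
  −p^3 − 2p^2 − p + 18 = (−1/2)(2p^3 − 8p^2 + 8p) + (−6p^2 + 3p + 18)
  2p^3 − 8p^2 + 8p = (−(1/3)p + 7/6)(−6p^2 + 3p + 18) + ((21/2)p − 21)
  −6p^2 + 3p + 18 = (−(4/7)p − 6/7)((21/2)p − 21) + (0)
Last nonzero remainder: (21/2)p − 21. Dividing through by 21/2 gives the monic gcd p − 2.
Cancel p − 2 from numerator and denominator to get the reduced form.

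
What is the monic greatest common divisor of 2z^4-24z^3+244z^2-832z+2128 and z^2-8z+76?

z^2-8z+76

Repeated division with remainder:
  2z^4-24z^3+244z^2-832z+2128 = (2z^2-8z+28)(z^2-8z+76) + (0)
The last nonzero remainder z^2-8z+76 is already monic.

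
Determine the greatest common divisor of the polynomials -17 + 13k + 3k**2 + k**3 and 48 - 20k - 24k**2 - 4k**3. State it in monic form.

Euclidean algorithm in ℚ[k]:
  k**3 + 3k**2 + 13k - 17 = (-1/4)(-4k**3 - 24k**2 - 20k + 48) + (-3k**2 + 8k - 5)
  -4k**3 - 24k**2 - 20k + 48 = ((4/3)k + 104/9)(-3k**2 + 8k - 5) + (-(952/9)k + 952/9)
  -3k**2 + 8k - 5 = ((27/952)k - 45/952)(-(952/9)k + 952/9) + (0)
Last nonzero remainder: -(952/9)k + 952/9. Dividing through by -952/9 gives the monic gcd k - 1.

-1 + k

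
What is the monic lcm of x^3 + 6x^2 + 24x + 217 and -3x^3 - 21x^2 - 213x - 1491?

Repeated division with remainder:
  x^3 + 6x^2 + 24x + 217 = (-1/3)(-3x^3 - 21x^2 - 213x - 1491) + (-x^2 - 47x - 280)
  -3x^3 - 21x^2 - 213x - 1491 = (3x - 120)(-x^2 - 47x - 280) + (-5013x - 35091)
  -x^2 - 47x - 280 = ((1/5013)x + 40/5013)(-5013x - 35091) + (0)
Last nonzero remainder: -5013x - 35091. Dividing through by -5013 gives the monic gcd x + 7.
Then lcm(f, g) = f·g / gcd(f, g); expanding and making the result monic gives the answer.

x^5 + 6x^4 + 95x^3 + 643x^2 + 1704x + 15407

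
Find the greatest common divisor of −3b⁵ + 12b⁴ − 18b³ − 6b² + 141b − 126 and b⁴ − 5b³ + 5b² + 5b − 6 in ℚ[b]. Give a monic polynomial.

Repeated division with remainder:
  −3b⁵ + 12b⁴ − 18b³ − 6b² + 141b − 126 = (−3b − 3)(b⁴ − 5b³ + 5b² + 5b − 6) + (−18b³ + 24b² + 138b − 144)
  b⁴ − 5b³ + 5b² + 5b − 6 = (−(1/18)b + 11/54)(−18b³ + 24b² + 138b − 144) + ((70/9)b² − (280/9)b + 70/3)
  −18b³ + 24b² + 138b − 144 = (−(81/35)b − 216/35)((70/9)b² − (280/9)b + 70/3) + (0)
Last nonzero remainder: (70/9)b² − (280/9)b + 70/3. Dividing through by 70/9 gives the monic gcd b² − 4b + 3.

b² − 4b + 3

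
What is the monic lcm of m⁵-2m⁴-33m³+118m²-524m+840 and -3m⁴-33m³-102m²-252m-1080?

m⁷+10m⁶-21m⁵-350m⁴-296m³-1200m²-8784m+30240

Repeated division with remainder:
  m⁵-2m⁴-33m³+118m²-524m+840 = (-(1/3)m+13/3)(-3m⁴-33m³-102m²-252m-1080) + (76m³+476m²+208m+5520)
  -3m⁴-33m³-102m²-252m-1080 = (-(3/76)m-135/722)(76m³+476m²+208m+5520) + (-(1728/361)m²+(1728/361)m-17280/361)
  76m³+476m²+208m+5520 = (-(6859/432)m-8303/72)(-(1728/361)m²+(1728/361)m-17280/361) + (0)
Last nonzero remainder: -(1728/361)m²+(1728/361)m-17280/361. Dividing through by -1728/361 gives the monic gcd m²-m+10.
Then lcm(f, g) = f·g / gcd(f, g); expanding and making the result monic gives the answer.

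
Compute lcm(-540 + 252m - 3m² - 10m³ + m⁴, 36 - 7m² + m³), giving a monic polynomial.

Apply the Euclidean algorithm:
  m⁴ - 10m³ - 3m² + 252m - 540 = (m - 3)(m³ - 7m² + 36) + (-24m² + 216m - 432)
  m³ - 7m² + 36 = (-(1/24)m - 1/12)(-24m² + 216m - 432) + (0)
Last nonzero remainder: -24m² + 216m - 432. Dividing through by -24 gives the monic gcd m² - 9m + 18.
Then lcm(f, g) = f·g / gcd(f, g); expanding and making the result monic gives the answer.

-1080 - 36m + 246m² - 23m³ - 8m⁴ + m⁵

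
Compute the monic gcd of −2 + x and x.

By polynomial division,
  x − 2 = (x) + (−2)
  x = (−(1/2)x)(−2) + (0)
The last nonzero remainder is the constant −2, so the polynomials are coprime and gcd = 1.

1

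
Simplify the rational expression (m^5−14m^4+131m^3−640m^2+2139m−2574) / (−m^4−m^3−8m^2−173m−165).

(−m^3+9m^2−53m+78)/(m^2+6m+5)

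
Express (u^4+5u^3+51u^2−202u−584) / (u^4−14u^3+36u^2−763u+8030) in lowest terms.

(u^2−2u−8)/(u^2−21u+110)

Apply the Euclidean algorithm:
  u^4+5u^3+51u^2−202u−584 = (u^4−14u^3+36u^2−763u+8030) + (19u^3+15u^2+561u−8614)
  u^4−14u^3+36u^2−763u+8030 = ((1/19)u−281/361)(19u^3+15u^2+561u−8614) + ((6552/361)u^2+(45864/361)u+478296/361)
  19u^3+15u^2+561u−8614 = ((6859/6552)u−21299/3276)((6552/361)u^2+(45864/361)u+478296/361) + (0)
Last nonzero remainder: (6552/361)u^2+(45864/361)u+478296/361. Dividing through by 6552/361 gives the monic gcd u^2+7u+73.
Cancel u^2+7u+73 from numerator and denominator to get the reduced form.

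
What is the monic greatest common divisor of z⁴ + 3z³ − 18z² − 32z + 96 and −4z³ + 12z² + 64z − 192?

z² + z − 12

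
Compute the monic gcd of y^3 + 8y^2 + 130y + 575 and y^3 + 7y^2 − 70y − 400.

By polynomial division,
  y^3 + 8y^2 + 130y + 575 = (y^3 + 7y^2 − 70y − 400) + (y^2 + 200y + 975)
  y^3 + 7y^2 − 70y − 400 = (y − 193)(y^2 + 200y + 975) + (37555y + 187775)
  y^2 + 200y + 975 = ((1/37555)y + 39/7511)(37555y + 187775) + (0)
Last nonzero remainder: 37555y + 187775. Dividing through by 37555 gives the monic gcd y + 5.

y + 5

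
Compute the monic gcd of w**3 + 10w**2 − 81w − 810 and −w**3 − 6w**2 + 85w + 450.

w**2 + w − 90

Euclidean algorithm in ℚ[w]:
  w**3 + 10w**2 − 81w − 810 = (−1)(−w**3 − 6w**2 + 85w + 450) + (4w**2 + 4w − 360)
  −w**3 − 6w**2 + 85w + 450 = (−(1/4)w − 5/4)(4w**2 + 4w − 360) + (0)
Last nonzero remainder: 4w**2 + 4w − 360. Dividing through by 4 gives the monic gcd w**2 + w − 90.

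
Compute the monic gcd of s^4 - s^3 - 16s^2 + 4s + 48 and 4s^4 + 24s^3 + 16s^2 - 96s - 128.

s^2 - 4

Apply the Euclidean algorithm:
  s^4 - s^3 - 16s^2 + 4s + 48 = (1/4)(4s^4 + 24s^3 + 16s^2 - 96s - 128) + (-7s^3 - 20s^2 + 28s + 80)
  4s^4 + 24s^3 + 16s^2 - 96s - 128 = (-(4/7)s - 88/49)(-7s^3 - 20s^2 + 28s + 80) + (-(192/49)s^2 + 768/49)
  -7s^3 - 20s^2 + 28s + 80 = ((343/192)s + 245/48)(-(192/49)s^2 + 768/49) + (0)
Last nonzero remainder: -(192/49)s^2 + 768/49. Dividing through by -192/49 gives the monic gcd s^2 - 4.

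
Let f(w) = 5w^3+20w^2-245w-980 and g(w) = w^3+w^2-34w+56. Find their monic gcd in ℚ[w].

Repeated division with remainder:
  5w^3+20w^2-245w-980 = (5)(w^3+w^2-34w+56) + (15w^2-75w-1260)
  w^3+w^2-34w+56 = ((1/15)w+2/5)(15w^2-75w-1260) + (80w+560)
  15w^2-75w-1260 = ((3/16)w-9/4)(80w+560) + (0)
Last nonzero remainder: 80w+560. Dividing through by 80 gives the monic gcd w+7.

w+7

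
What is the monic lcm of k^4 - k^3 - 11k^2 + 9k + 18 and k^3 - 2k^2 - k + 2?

k^5 - 2k^4 - 10k^3 + 20k^2 + 9k - 18

Repeated division with remainder:
  k^4 - k^3 - 11k^2 + 9k + 18 = (k + 1)(k^3 - 2k^2 - k + 2) + (-8k^2 + 8k + 16)
  k^3 - 2k^2 - k + 2 = (-(1/8)k + 1/8)(-8k^2 + 8k + 16) + (0)
Last nonzero remainder: -8k^2 + 8k + 16. Dividing through by -8 gives the monic gcd k^2 - k - 2.
Then lcm(f, g) = f·g / gcd(f, g); expanding and making the result monic gives the answer.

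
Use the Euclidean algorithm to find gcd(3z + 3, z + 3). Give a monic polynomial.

Euclidean algorithm in ℚ[z]:
  3z + 3 = (3)(z + 3) + (-6)
  z + 3 = (-(1/6)z - 1/2)(-6) + (0)
The last nonzero remainder is the constant -6, so the polynomials are coprime and gcd = 1.

1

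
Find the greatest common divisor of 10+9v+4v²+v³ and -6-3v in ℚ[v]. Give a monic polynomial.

Apply the Euclidean algorithm:
  v³+4v²+9v+10 = (-(1/3)v²-(2/3)v-5/3)(-3v-6) + (0)
Last nonzero remainder: -3v-6. Dividing through by -3 gives the monic gcd v+2.

2+v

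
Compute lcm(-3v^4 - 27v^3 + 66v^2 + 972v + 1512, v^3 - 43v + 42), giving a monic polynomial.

v^5 + 8v^4 - 31v^3 - 302v^2 - 180v + 504

By polynomial division,
  -3v^4 - 27v^3 + 66v^2 + 972v + 1512 = (-3v - 27)(v^3 - 43v + 42) + (-63v^2 - 63v + 2646)
  v^3 - 43v + 42 = (-(1/63)v + 1/63)(-63v^2 - 63v + 2646) + (0)
Last nonzero remainder: -63v^2 - 63v + 2646. Dividing through by -63 gives the monic gcd v^2 + v - 42.
Then lcm(f, g) = f·g / gcd(f, g); expanding and making the result monic gives the answer.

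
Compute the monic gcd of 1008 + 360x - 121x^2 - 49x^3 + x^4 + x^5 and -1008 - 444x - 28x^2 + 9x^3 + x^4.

Apply the Euclidean algorithm:
  x^5 + x^4 - 49x^3 - 121x^2 + 360x + 1008 = (x - 8)(x^4 + 9x^3 - 28x^2 - 444x - 1008) + (51x^3 + 99x^2 - 2184x - 7056)
  x^4 + 9x^3 - 28x^2 - 444x - 1008 = ((1/51)x + 40/289)(51x^3 + 99x^2 - 2184x - 7056) + ((324/289)x^2 - (972/289)x - 9072/289)
  51x^3 + 99x^2 - 2184x - 7056 = ((4913/108)x + 2023/9)((324/289)x^2 - (972/289)x - 9072/289) + (0)
Last nonzero remainder: (324/289)x^2 - (972/289)x - 9072/289. Dividing through by 324/289 gives the monic gcd x^2 - 3x - 28.

-28 - 3x + x^2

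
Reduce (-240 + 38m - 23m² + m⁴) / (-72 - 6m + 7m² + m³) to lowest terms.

(-40 + 13m - 6m² + m³)/(-12 + m + m²)

Euclidean algorithm in ℚ[m]:
  m⁴ - 23m² + 38m - 240 = (m - 7)(m³ + 7m² - 6m - 72) + (32m² + 68m - 744)
  m³ + 7m² - 6m - 72 = ((1/32)m + 39/256)(32m² + 68m - 744) + ((441/64)m + 1323/32)
  32m² + 68m - 744 = ((2048/441)m - 7936/441)((441/64)m + 1323/32) + (0)
Last nonzero remainder: (441/64)m + 1323/32. Dividing through by 441/64 gives the monic gcd m + 6.
Cancel m + 6 from numerator and denominator to get the reduced form.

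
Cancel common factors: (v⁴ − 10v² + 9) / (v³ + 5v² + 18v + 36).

Euclidean algorithm in ℚ[v]:
  v⁴ − 10v² + 9 = (v − 5)(v³ + 5v² + 18v + 36) + (−3v² + 54v + 189)
  v³ + 5v² + 18v + 36 = (−(1/3)v − 23/3)(−3v² + 54v + 189) + (495v + 1485)
  −3v² + 54v + 189 = (−(1/165)v + 7/55)(495v + 1485) + (0)
Last nonzero remainder: 495v + 1485. Dividing through by 495 gives the monic gcd v + 3.
Cancel v + 3 from numerator and denominator to get the reduced form.

(v³ − 3v² − v + 3)/(v² + 2v + 12)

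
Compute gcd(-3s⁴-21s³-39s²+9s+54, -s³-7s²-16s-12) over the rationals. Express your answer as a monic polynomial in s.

Apply the Euclidean algorithm:
  -3s⁴-21s³-39s²+9s+54 = (3s)(-s³-7s²-16s-12) + (9s²+45s+54)
  -s³-7s²-16s-12 = (-(1/9)s-2/9)(9s²+45s+54) + (0)
Last nonzero remainder: 9s²+45s+54. Dividing through by 9 gives the monic gcd s²+5s+6.

s²+5s+6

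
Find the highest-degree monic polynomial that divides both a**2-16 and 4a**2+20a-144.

a-4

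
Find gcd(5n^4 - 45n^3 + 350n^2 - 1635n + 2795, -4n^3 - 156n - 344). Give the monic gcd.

n^2 - 2n + 43

Euclidean algorithm in ℚ[n]:
  5n^4 - 45n^3 + 350n^2 - 1635n + 2795 = (-(5/4)n + 45/4)(-4n^3 - 156n - 344) + (155n^2 - 310n + 6665)
  -4n^3 - 156n - 344 = (-(4/155)n - 8/155)(155n^2 - 310n + 6665) + (0)
Last nonzero remainder: 155n^2 - 310n + 6665. Dividing through by 155 gives the monic gcd n^2 - 2n + 43.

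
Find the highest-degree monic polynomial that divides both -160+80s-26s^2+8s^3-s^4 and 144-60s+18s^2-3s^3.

-4+s

By polynomial division,
  -s^4+8s^3-26s^2+80s-160 = ((1/3)s-2/3)(-3s^3+18s^2-60s+144) + (6s^2-8s-64)
  -3s^3+18s^2-60s+144 = (-(1/2)s+7/3)(6s^2-8s-64) + (-(220/3)s+880/3)
  6s^2-8s-64 = (-(9/110)s-12/55)(-(220/3)s+880/3) + (0)
Last nonzero remainder: -(220/3)s+880/3. Dividing through by -220/3 gives the monic gcd s-4.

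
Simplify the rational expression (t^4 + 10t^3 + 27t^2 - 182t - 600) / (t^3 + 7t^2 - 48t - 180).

(t^3 + 7t^2 + 6t - 200)/(t^2 + 4t - 60)

Repeated division with remainder:
  t^4 + 10t^3 + 27t^2 - 182t - 600 = (t + 3)(t^3 + 7t^2 - 48t - 180) + (54t^2 + 142t - 60)
  t^3 + 7t^2 - 48t - 180 = ((1/54)t + 59/729)(54t^2 + 142t - 60) + (-(42560/729)t - 42560/243)
  54t^2 + 142t - 60 = (-(19683/21280)t + 729/2128)(-(42560/729)t - 42560/243) + (0)
Last nonzero remainder: -(42560/729)t - 42560/243. Dividing through by -42560/729 gives the monic gcd t + 3.
Cancel t + 3 from numerator and denominator to get the reduced form.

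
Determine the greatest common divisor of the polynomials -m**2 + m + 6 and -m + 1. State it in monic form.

1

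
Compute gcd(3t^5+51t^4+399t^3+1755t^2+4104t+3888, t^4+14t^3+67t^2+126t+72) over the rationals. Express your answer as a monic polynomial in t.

Euclidean algorithm in ℚ[t]:
  3t^5+51t^4+399t^3+1755t^2+4104t+3888 = (3t+9)(t^4+14t^3+67t^2+126t+72) + (72t^3+774t^2+2754t+3240)
  t^4+14t^3+67t^2+126t+72 = ((1/72)t+13/288)(72t^3+774t^2+2754t+3240) + (−(99/16)t^2−(693/16)t−297/4)
  72t^3+774t^2+2754t+3240 = (−(128/11)t−480/11)(−(99/16)t^2−(693/16)t−297/4) + (0)
Last nonzero remainder: −(99/16)t^2−(693/16)t−297/4. Dividing through by −99/16 gives the monic gcd t^2+7t+12.

t^2+7t+12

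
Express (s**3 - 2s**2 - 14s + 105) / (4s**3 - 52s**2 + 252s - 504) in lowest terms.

(s + 5)/(4s - 24)

Apply the Euclidean algorithm:
  s**3 - 2s**2 - 14s + 105 = (1/4)(4s**3 - 52s**2 + 252s - 504) + (11s**2 - 77s + 231)
  4s**3 - 52s**2 + 252s - 504 = ((4/11)s - 24/11)(11s**2 - 77s + 231) + (0)
Last nonzero remainder: 11s**2 - 77s + 231. Dividing through by 11 gives the monic gcd s**2 - 7s + 21.
Cancel s**2 - 7s + 21 from numerator and denominator to get the reduced form.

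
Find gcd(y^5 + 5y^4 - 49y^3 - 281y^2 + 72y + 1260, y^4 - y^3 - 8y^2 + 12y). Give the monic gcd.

y^2 + y - 6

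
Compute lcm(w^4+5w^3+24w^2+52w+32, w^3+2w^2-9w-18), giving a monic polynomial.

w^6+5w^5+15w^4+7w^3-184w^2-468w-288

Apply the Euclidean algorithm:
  w^4+5w^3+24w^2+52w+32 = (w+3)(w^3+2w^2-9w-18) + (27w^2+97w+86)
  w^3+2w^2-9w-18 = ((1/27)w-43/729)(27w^2+97w+86) + (-(4712/729)w-9424/729)
  27w^2+97w+86 = (-(19683/4712)w-31347/4712)(-(4712/729)w-9424/729) + (0)
Last nonzero remainder: -(4712/729)w-9424/729. Dividing through by -4712/729 gives the monic gcd w+2.
Then lcm(f, g) = f·g / gcd(f, g); expanding and making the result monic gives the answer.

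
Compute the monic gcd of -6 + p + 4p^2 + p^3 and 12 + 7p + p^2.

Apply the Euclidean algorithm:
  p^3 + 4p^2 + p - 6 = (p - 3)(p^2 + 7p + 12) + (10p + 30)
  p^2 + 7p + 12 = ((1/10)p + 2/5)(10p + 30) + (0)
Last nonzero remainder: 10p + 30. Dividing through by 10 gives the monic gcd p + 3.

3 + p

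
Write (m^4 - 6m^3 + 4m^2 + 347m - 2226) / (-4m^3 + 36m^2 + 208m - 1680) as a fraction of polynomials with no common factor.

Repeated division with remainder:
  m^4 - 6m^3 + 4m^2 + 347m - 2226 = (-(1/4)m - 3/4)(-4m^3 + 36m^2 + 208m - 1680) + (83m^2 + 83m - 3486)
  -4m^3 + 36m^2 + 208m - 1680 = (-(4/83)m + 40/83)(83m^2 + 83m - 3486) + (0)
Last nonzero remainder: 83m^2 + 83m - 3486. Dividing through by 83 gives the monic gcd m^2 + m - 42.
Cancel m^2 + m - 42 from numerator and denominator to get the reduced form.

(-m^2 + 7m - 53)/(4m - 40)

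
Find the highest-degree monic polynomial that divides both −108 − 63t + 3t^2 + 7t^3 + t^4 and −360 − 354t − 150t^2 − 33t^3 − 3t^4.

Euclidean algorithm in ℚ[t]:
  t^4 + 7t^3 + 3t^2 − 63t − 108 = (−1/3)(−3t^4 − 33t^3 − 150t^2 − 354t − 360) + (−4t^3 − 47t^2 − 181t − 228)
  −3t^4 − 33t^3 − 150t^2 − 354t − 360 = ((3/4)t − 9/16)(−4t^3 − 47t^2 − 181t − 228) + (−(651/16)t^2 − (4557/16)t − 1953/4)
  −4t^3 − 47t^2 − 181t − 228 = ((64/651)t + 304/651)(−(651/16)t^2 − (4557/16)t − 1953/4) + (0)
Last nonzero remainder: −(651/16)t^2 − (4557/16)t − 1953/4. Dividing through by −651/16 gives the monic gcd t^2 + 7t + 12.

12 + 7t + t^2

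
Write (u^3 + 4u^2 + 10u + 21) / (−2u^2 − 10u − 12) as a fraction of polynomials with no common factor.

(−u^2 − u − 7)/(2u + 4)

Repeated division with remainder:
  u^3 + 4u^2 + 10u + 21 = (−(1/2)u + 1/2)(−2u^2 − 10u − 12) + (9u + 27)
  −2u^2 − 10u − 12 = (−(2/9)u − 4/9)(9u + 27) + (0)
Last nonzero remainder: 9u + 27. Dividing through by 9 gives the monic gcd u + 3.
Cancel u + 3 from numerator and denominator to get the reduced form.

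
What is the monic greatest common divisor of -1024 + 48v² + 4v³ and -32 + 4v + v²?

-32 + 4v + v²

Repeated division with remainder:
  4v³ + 48v² - 1024 = (4v + 32)(v² + 4v - 32) + (0)
The last nonzero remainder v² + 4v - 32 is already monic.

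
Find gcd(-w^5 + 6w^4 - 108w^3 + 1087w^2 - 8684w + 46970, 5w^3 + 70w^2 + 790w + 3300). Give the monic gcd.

Euclidean algorithm in ℚ[w]:
  -w^5 + 6w^4 - 108w^3 + 1087w^2 - 8684w + 46970 = (-(1/5)w^2 + 4w - 46)(5w^3 + 70w^2 + 790w + 3300) + (1807w^2 + 14456w + 198770)
  5w^3 + 70w^2 + 790w + 3300 = ((5/1807)w + 30/1807)(1807w^2 + 14456w + 198770) + (0)
Last nonzero remainder: 1807w^2 + 14456w + 198770. Dividing through by 1807 gives the monic gcd w^2 + 8w + 110.

w^2 + 8w + 110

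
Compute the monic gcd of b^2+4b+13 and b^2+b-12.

By polynomial division,
  b^2+4b+13 = (b^2+b-12) + (3b+25)
  b^2+b-12 = ((1/3)b-22/9)(3b+25) + (442/9)
  3b+25 = ((27/442)b+225/442)(442/9) + (0)
The last nonzero remainder is the constant 442/9, so the polynomials are coprime and gcd = 1.

1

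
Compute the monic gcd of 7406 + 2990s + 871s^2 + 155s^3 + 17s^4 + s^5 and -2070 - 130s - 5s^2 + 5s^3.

By polynomial division,
  s^5 + 17s^4 + 155s^3 + 871s^2 + 2990s + 7406 = ((1/5)s^2 + (18/5)s + 199/5)(5s^3 - 5s^2 - 130s - 2070) + (1952s^2 + 15616s + 89792)
  5s^3 - 5s^2 - 130s - 2070 = ((5/1952)s - 45/1952)(1952s^2 + 15616s + 89792) + (0)
Last nonzero remainder: 1952s^2 + 15616s + 89792. Dividing through by 1952 gives the monic gcd s^2 + 8s + 46.

46 + 8s + s^2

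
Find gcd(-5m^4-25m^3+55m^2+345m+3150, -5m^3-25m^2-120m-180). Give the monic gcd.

m^2+3m+18

Repeated division with remainder:
  -5m^4-25m^3+55m^2+345m+3150 = (m)(-5m^3-25m^2-120m-180) + (175m^2+525m+3150)
  -5m^3-25m^2-120m-180 = (-(1/35)m-2/35)(175m^2+525m+3150) + (0)
Last nonzero remainder: 175m^2+525m+3150. Dividing through by 175 gives the monic gcd m^2+3m+18.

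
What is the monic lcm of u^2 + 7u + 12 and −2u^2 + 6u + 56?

Euclidean algorithm in ℚ[u]:
  u^2 + 7u + 12 = (−1/2)(−2u^2 + 6u + 56) + (10u + 40)
  −2u^2 + 6u + 56 = (−(1/5)u + 7/5)(10u + 40) + (0)
Last nonzero remainder: 10u + 40. Dividing through by 10 gives the monic gcd u + 4.
Then lcm(f, g) = f·g / gcd(f, g); expanding and making the result monic gives the answer.

u^3 − 37u − 84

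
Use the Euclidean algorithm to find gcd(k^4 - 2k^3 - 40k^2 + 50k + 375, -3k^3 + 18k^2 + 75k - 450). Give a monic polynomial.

Apply the Euclidean algorithm:
  k^4 - 2k^3 - 40k^2 + 50k + 375 = (-(1/3)k - 4/3)(-3k^3 + 18k^2 + 75k - 450) + (9k^2 - 225)
  -3k^3 + 18k^2 + 75k - 450 = (-(1/3)k + 2)(9k^2 - 225) + (0)
Last nonzero remainder: 9k^2 - 225. Dividing through by 9 gives the monic gcd k^2 - 25.

k^2 - 25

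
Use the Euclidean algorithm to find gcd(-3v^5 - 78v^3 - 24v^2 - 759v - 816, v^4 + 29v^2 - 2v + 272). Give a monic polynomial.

v^2 + 2v + 17

Euclidean algorithm in ℚ[v]:
  -3v^5 - 78v^3 - 24v^2 - 759v - 816 = (-3v)(v^4 + 29v^2 - 2v + 272) + (9v^3 - 30v^2 + 57v - 816)
  v^4 + 29v^2 - 2v + 272 = ((1/9)v + 10/27)(9v^3 - 30v^2 + 57v - 816) + ((304/9)v^2 + (608/9)v + 5168/9)
  9v^3 - 30v^2 + 57v - 816 = ((81/304)v - 27/19)((304/9)v^2 + (608/9)v + 5168/9) + (0)
Last nonzero remainder: (304/9)v^2 + (608/9)v + 5168/9. Dividing through by 304/9 gives the monic gcd v^2 + 2v + 17.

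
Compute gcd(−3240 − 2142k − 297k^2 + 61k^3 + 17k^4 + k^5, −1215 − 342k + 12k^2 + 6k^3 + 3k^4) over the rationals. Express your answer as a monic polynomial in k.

Euclidean algorithm in ℚ[k]:
  k^5 + 17k^4 + 61k^3 − 297k^2 − 2142k − 3240 = ((1/3)k + 5)(3k^4 + 6k^3 + 12k^2 − 342k − 1215) + (27k^3 − 243k^2 − 27k + 2835)
  3k^4 + 6k^3 + 12k^2 − 342k − 1215 = ((1/9)k + 11/9)(27k^3 − 243k^2 − 27k + 2835) + (312k^2 − 624k − 4680)
  27k^3 − 243k^2 − 27k + 2835 = ((9/104)k − 63/104)(312k^2 − 624k − 4680) + (0)
Last nonzero remainder: 312k^2 − 624k − 4680. Dividing through by 312 gives the monic gcd k^2 − 2k − 15.

−15 − 2k + k^2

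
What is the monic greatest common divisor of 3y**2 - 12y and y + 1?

1

Euclidean algorithm in ℚ[y]:
  3y**2 - 12y = (3y - 15)(y + 1) + (15)
  y + 1 = ((1/15)y + 1/15)(15) + (0)
The last nonzero remainder is the constant 15, so the polynomials are coprime and gcd = 1.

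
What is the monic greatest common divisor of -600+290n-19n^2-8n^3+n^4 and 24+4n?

Apply the Euclidean algorithm:
  n^4-8n^3-19n^2+290n-600 = ((1/4)n^3-(7/2)n^2+(65/4)n-25)(4n+24) + (0)
Last nonzero remainder: 4n+24. Dividing through by 4 gives the monic gcd n+6.

6+n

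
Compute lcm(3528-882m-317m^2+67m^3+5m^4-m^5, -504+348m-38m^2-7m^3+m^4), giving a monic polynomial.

-42336+38808m-6780m^2-2458m^3+793m^4-15m^5-13m^6+m^7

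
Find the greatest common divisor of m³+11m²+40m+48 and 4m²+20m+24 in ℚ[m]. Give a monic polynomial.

Apply the Euclidean algorithm:
  m³+11m²+40m+48 = ((1/4)m+3/2)(4m²+20m+24) + (4m+12)
  4m²+20m+24 = (m+2)(4m+12) + (0)
Last nonzero remainder: 4m+12. Dividing through by 4 gives the monic gcd m+3.

m+3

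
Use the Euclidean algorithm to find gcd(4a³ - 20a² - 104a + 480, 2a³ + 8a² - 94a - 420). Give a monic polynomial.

Apply the Euclidean algorithm:
  4a³ - 20a² - 104a + 480 = (2)(2a³ + 8a² - 94a - 420) + (-36a² + 84a + 1320)
  2a³ + 8a² - 94a - 420 = (-(1/18)a - 19/54)(-36a² + 84a + 1320) + ((80/9)a + 400/9)
  -36a² + 84a + 1320 = (-(81/20)a + 297/10)((80/9)a + 400/9) + (0)
Last nonzero remainder: (80/9)a + 400/9. Dividing through by 80/9 gives the monic gcd a + 5.

a + 5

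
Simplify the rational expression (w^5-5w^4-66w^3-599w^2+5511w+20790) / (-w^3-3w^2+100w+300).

(-w^3-2w^2+22w+693)/(w+10)

Apply the Euclidean algorithm:
  w^5-5w^4-66w^3-599w^2+5511w+20790 = (-w^2+8w-58)(-w^3-3w^2+100w+300) + (-1273w^2+8911w+38190)
  -w^3-3w^2+100w+300 = ((1/1273)w+10/1273)(-1273w^2+8911w+38190) + (0)
Last nonzero remainder: -1273w^2+8911w+38190. Dividing through by -1273 gives the monic gcd w^2-7w-30.
Cancel w^2-7w-30 from numerator and denominator to get the reduced form.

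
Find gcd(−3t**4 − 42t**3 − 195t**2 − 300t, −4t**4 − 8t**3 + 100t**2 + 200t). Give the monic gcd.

t**2 + 5t

Apply the Euclidean algorithm:
  −3t**4 − 42t**3 − 195t**2 − 300t = (3/4)(−4t**4 − 8t**3 + 100t**2 + 200t) + (−36t**3 − 270t**2 − 450t)
  −4t**4 − 8t**3 + 100t**2 + 200t = ((1/9)t − 11/18)(−36t**3 − 270t**2 − 450t) + (−15t**2 − 75t)
  −36t**3 − 270t**2 − 450t = ((12/5)t + 6)(−15t**2 − 75t) + (0)
Last nonzero remainder: −15t**2 − 75t. Dividing through by −15 gives the monic gcd t**2 + 5t.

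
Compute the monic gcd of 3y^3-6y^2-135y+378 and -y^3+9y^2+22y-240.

Apply the Euclidean algorithm:
  3y^3-6y^2-135y+378 = (-3)(-y^3+9y^2+22y-240) + (21y^2-69y-342)
  -y^3+9y^2+22y-240 = (-(1/21)y+40/147)(21y^2-69y-342) + ((1200/49)y-7200/49)
  21y^2-69y-342 = ((343/400)y+931/400)((1200/49)y-7200/49) + (0)
Last nonzero remainder: (1200/49)y-7200/49. Dividing through by 1200/49 gives the monic gcd y-6.

y-6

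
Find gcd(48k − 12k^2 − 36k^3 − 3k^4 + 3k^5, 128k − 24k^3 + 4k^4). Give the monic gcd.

Euclidean algorithm in ℚ[k]:
  3k^5 − 3k^4 − 36k^3 − 12k^2 + 48k = ((3/4)k + 15/4)(4k^4 − 24k^3 + 128k) + (54k^3 − 108k^2 − 432k)
  4k^4 − 24k^3 + 128k = ((2/27)k − 8/27)(54k^3 − 108k^2 − 432k) + (0)
Last nonzero remainder: 54k^3 − 108k^2 − 432k. Dividing through by 54 gives the monic gcd k^3 − 2k^2 − 8k.

−8k − 2k^2 + k^3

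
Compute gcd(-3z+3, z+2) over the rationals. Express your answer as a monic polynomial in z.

1

By polynomial division,
  -3z+3 = (-3)(z+2) + (9)
  z+2 = ((1/9)z+2/9)(9) + (0)
The last nonzero remainder is the constant 9, so the polynomials are coprime and gcd = 1.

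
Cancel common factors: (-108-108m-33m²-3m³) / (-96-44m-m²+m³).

By polynomial division,
  -3m³-33m²-108m-108 = (-3)(m³-m²-44m-96) + (-36m²-240m-396)
  m³-m²-44m-96 = (-(1/36)m+23/108)(-36m²-240m-396) + (-(35/9)m-35/3)
  -36m²-240m-396 = ((324/35)m+1188/35)(-(35/9)m-35/3) + (0)
Last nonzero remainder: -(35/9)m-35/3. Dividing through by -35/9 gives the monic gcd m+3.
Cancel m+3 from numerator and denominator to get the reduced form.

(-36-24m-3m²)/(-32-4m+m²)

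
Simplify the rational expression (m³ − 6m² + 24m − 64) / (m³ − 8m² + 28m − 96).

Repeated division with remainder:
  m³ − 6m² + 24m − 64 = (m³ − 8m² + 28m − 96) + (2m² − 4m + 32)
  m³ − 8m² + 28m − 96 = ((1/2)m − 3)(2m² − 4m + 32) + (0)
Last nonzero remainder: 2m² − 4m + 32. Dividing through by 2 gives the monic gcd m² − 2m + 16.
Cancel m² − 2m + 16 from numerator and denominator to get the reduced form.

(m − 4)/(m − 6)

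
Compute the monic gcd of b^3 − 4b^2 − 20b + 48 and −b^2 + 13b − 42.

Repeated division with remainder:
  b^3 − 4b^2 − 20b + 48 = (−b − 9)(−b^2 + 13b − 42) + (55b − 330)
  −b^2 + 13b − 42 = (−(1/55)b + 7/55)(55b − 330) + (0)
Last nonzero remainder: 55b − 330. Dividing through by 55 gives the monic gcd b − 6.

b − 6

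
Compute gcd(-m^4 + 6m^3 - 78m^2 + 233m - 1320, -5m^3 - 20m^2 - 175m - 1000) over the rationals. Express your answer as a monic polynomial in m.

By polynomial division,
  -m^4 + 6m^3 - 78m^2 + 233m - 1320 = ((1/5)m - 2)(-5m^3 - 20m^2 - 175m - 1000) + (-83m^2 + 83m - 3320)
  -5m^3 - 20m^2 - 175m - 1000 = ((5/83)m + 25/83)(-83m^2 + 83m - 3320) + (0)
Last nonzero remainder: -83m^2 + 83m - 3320. Dividing through by -83 gives the monic gcd m^2 - m + 40.

m^2 - m + 40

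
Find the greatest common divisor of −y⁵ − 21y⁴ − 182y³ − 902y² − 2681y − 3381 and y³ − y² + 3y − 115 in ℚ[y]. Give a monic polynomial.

By polynomial division,
  −y⁵ − 21y⁴ − 182y³ − 902y² − 2681y − 3381 = (−y² − 22y − 201)(y³ − y² + 3y − 115) + (−1152y² − 4608y − 26496)
  y³ − y² + 3y − 115 = (−(1/1152)y + 5/1152)(−1152y² − 4608y − 26496) + (0)
Last nonzero remainder: −1152y² − 4608y − 26496. Dividing through by −1152 gives the monic gcd y² + 4y + 23.

y² + 4y + 23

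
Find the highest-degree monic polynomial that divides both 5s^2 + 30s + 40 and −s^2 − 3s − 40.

Repeated division with remainder:
  5s^2 + 30s + 40 = (−5)(−s^2 − 3s − 40) + (15s − 160)
  −s^2 − 3s − 40 = (−(1/15)s − 41/45)(15s − 160) + (−1672/9)
  15s − 160 = (−(135/1672)s + 180/209)(−1672/9) + (0)
The last nonzero remainder is the constant −1672/9, so the polynomials are coprime and gcd = 1.

1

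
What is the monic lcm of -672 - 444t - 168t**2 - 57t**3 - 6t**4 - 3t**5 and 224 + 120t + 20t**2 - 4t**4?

Repeated division with remainder:
  -3t**5 - 6t**4 - 57t**3 - 168t**2 - 444t - 672 = ((3/4)t + 3/2)(-4t**4 + 20t**2 + 120t + 224) + (-72t**3 - 288t**2 - 792t - 1008)
  -4t**4 + 20t**2 + 120t + 224 = ((1/18)t - 2/9)(-72t**3 - 288t**2 - 792t - 1008) + (0)
Last nonzero remainder: -72t**3 - 288t**2 - 792t - 1008. Dividing through by -72 gives the monic gcd t**3 + 4t**2 + 11t + 14.
Then lcm(f, g) = f·g / gcd(f, g); expanding and making the result monic gives the answer.

-896 - 368t - 76t**2 - 20t**3 + 11t**4 - 2t**5 + t**6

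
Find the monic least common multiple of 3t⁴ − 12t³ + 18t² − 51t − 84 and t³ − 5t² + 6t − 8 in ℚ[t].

t⁶ − 5t⁵ + 12t⁴ − 31t³ + t² − 6t − 56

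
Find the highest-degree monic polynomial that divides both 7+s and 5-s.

Repeated division with remainder:
  s+7 = (-1)(-s+5) + (12)
  -s+5 = (-(1/12)s+5/12)(12) + (0)
The last nonzero remainder is the constant 12, so the polynomials are coprime and gcd = 1.

1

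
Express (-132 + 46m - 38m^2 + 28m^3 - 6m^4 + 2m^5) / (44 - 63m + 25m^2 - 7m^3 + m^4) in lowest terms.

Repeated division with remainder:
  2m^5 - 6m^4 + 28m^3 - 38m^2 + 46m - 132 = (2m + 8)(m^4 - 7m^3 + 25m^2 - 63m + 44) + (34m^3 - 112m^2 + 462m - 484)
  m^4 - 7m^3 + 25m^2 - 63m + 44 = ((1/34)m - 63/578)(34m^3 - 112m^2 + 462m - 484) + (-(230/289)m^2 + (460/289)m - 2530/289)
  34m^3 - 112m^2 + 462m - 484 = (-(4913/115)m + 6358/115)(-(230/289)m^2 + (460/289)m - 2530/289) + (0)
Last nonzero remainder: -(230/289)m^2 + (460/289)m - 2530/289. Dividing through by -230/289 gives the monic gcd m^2 - 2m + 11.
Cancel m^2 - 2m + 11 from numerator and denominator to get the reduced form.

(-12 + 2m - 2m^2 + 2m^3)/(4 - 5m + m^2)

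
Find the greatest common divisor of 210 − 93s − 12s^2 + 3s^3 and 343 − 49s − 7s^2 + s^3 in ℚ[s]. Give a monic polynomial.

−7 + s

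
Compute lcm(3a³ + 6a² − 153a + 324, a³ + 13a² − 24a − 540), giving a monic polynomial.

a⁵ + 6a⁴ − 103a³ − 216a² + 3492a − 6480

Repeated division with remainder:
  3a³ + 6a² − 153a + 324 = (3)(a³ + 13a² − 24a − 540) + (−33a² − 81a + 1944)
  a³ + 13a² − 24a − 540 = (−(1/33)a − 116/363)(−33a² − 81a + 1944) + ((1092/121)a + 9828/121)
  −33a² − 81a + 1944 = (−(1331/364)a + 2178/91)((1092/121)a + 9828/121) + (0)
Last nonzero remainder: (1092/121)a + 9828/121. Dividing through by 1092/121 gives the monic gcd a + 9.
Then lcm(f, g) = f·g / gcd(f, g); expanding and making the result monic gives the answer.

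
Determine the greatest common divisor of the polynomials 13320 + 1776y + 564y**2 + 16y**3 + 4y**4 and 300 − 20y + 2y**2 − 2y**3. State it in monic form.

30 + 4y + y**2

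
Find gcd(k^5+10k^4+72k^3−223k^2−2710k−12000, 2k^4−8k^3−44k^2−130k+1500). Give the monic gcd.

Euclidean algorithm in ℚ[k]:
  k^5+10k^4+72k^3−223k^2−2710k−12000 = ((1/2)k+7)(2k^4−8k^3−44k^2−130k+1500) + (150k^3+150k^2−2550k−22500)
  2k^4−8k^3−44k^2−130k+1500 = ((1/75)k−1/15)(150k^3+150k^2−2550k−22500) + (0)
Last nonzero remainder: 150k^3+150k^2−2550k−22500. Dividing through by 150 gives the monic gcd k^3+k^2−17k−150.

k^3+k^2−17k−150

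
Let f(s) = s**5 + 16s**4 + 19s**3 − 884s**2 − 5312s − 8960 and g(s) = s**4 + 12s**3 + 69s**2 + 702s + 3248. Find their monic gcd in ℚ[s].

s**2 + 15s + 56

Apply the Euclidean algorithm:
  s**5 + 16s**4 + 19s**3 − 884s**2 − 5312s − 8960 = (s + 4)(s**4 + 12s**3 + 69s**2 + 702s + 3248) + (−98s**3 − 1862s**2 − 11368s − 21952)
  s**4 + 12s**3 + 69s**2 + 702s + 3248 = (−(1/98)s + 1/14)(−98s**3 − 1862s**2 − 11368s − 21952) + (86s**2 + 1290s + 4816)
  −98s**3 − 1862s**2 − 11368s − 21952 = (−(49/43)s − 196/43)(86s**2 + 1290s + 4816) + (0)
Last nonzero remainder: 86s**2 + 1290s + 4816. Dividing through by 86 gives the monic gcd s**2 + 15s + 56.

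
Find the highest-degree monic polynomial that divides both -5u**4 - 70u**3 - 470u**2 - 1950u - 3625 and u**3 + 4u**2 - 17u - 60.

u + 5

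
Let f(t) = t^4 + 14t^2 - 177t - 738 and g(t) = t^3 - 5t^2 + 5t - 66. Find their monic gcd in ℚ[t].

By polynomial division,
  t^4 + 14t^2 - 177t - 738 = (t + 5)(t^3 - 5t^2 + 5t - 66) + (34t^2 - 136t - 408)
  t^3 - 5t^2 + 5t - 66 = ((1/34)t - 1/34)(34t^2 - 136t - 408) + (13t - 78)
  34t^2 - 136t - 408 = ((34/13)t + 68/13)(13t - 78) + (0)
Last nonzero remainder: 13t - 78. Dividing through by 13 gives the monic gcd t - 6.

t - 6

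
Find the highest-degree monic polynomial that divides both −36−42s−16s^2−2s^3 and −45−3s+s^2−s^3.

Repeated division with remainder:
  −2s^3−16s^2−42s−36 = (2)(−s^3+s^2−3s−45) + (−18s^2−36s+54)
  −s^3+s^2−3s−45 = ((1/18)s−1/6)(−18s^2−36s+54) + (−12s−36)
  −18s^2−36s+54 = ((3/2)s−3/2)(−12s−36) + (0)
Last nonzero remainder: −12s−36. Dividing through by −12 gives the monic gcd s+3.

3+s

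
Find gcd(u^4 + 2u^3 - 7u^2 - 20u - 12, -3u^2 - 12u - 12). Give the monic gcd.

u^2 + 4u + 4

Apply the Euclidean algorithm:
  u^4 + 2u^3 - 7u^2 - 20u - 12 = (-(1/3)u^2 + (2/3)u + 1)(-3u^2 - 12u - 12) + (0)
Last nonzero remainder: -3u^2 - 12u - 12. Dividing through by -3 gives the monic gcd u^2 + 4u + 4.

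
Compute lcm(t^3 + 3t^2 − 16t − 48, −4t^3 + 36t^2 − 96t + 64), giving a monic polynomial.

t^5 − 2t^4 − 27t^3 + 44t^2 + 176t − 192

By polynomial division,
  t^3 + 3t^2 − 16t − 48 = (−1/4)(−4t^3 + 36t^2 − 96t + 64) + (12t^2 − 40t − 32)
  −4t^3 + 36t^2 − 96t + 64 = (−(1/3)t + 17/9)(12t^2 − 40t − 32) + (−(280/9)t + 1120/9)
  12t^2 − 40t − 32 = (−(27/70)t − 9/35)(−(280/9)t + 1120/9) + (0)
Last nonzero remainder: −(280/9)t + 1120/9. Dividing through by −280/9 gives the monic gcd t − 4.
Then lcm(f, g) = f·g / gcd(f, g); expanding and making the result monic gives the answer.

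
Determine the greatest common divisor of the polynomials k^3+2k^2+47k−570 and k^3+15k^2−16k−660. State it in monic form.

Euclidean algorithm in ℚ[k]:
  k^3+2k^2+47k−570 = (k^3+15k^2−16k−660) + (−13k^2+63k+90)
  k^3+15k^2−16k−660 = (−(1/13)k−258/169)(−13k^2+63k+90) + ((14720/169)k−88320/169)
  −13k^2+63k+90 = (−(2197/14720)k−507/2944)((14720/169)k−88320/169) + (0)
Last nonzero remainder: (14720/169)k−88320/169. Dividing through by 14720/169 gives the monic gcd k−6.

k−6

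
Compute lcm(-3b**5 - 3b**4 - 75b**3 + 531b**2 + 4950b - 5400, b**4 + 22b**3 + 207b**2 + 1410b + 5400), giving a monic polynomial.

Euclidean algorithm in ℚ[b]:
  -3b**5 - 3b**4 - 75b**3 + 531b**2 + 4950b - 5400 = (-3b + 63)(b**4 + 22b**3 + 207b**2 + 1410b + 5400) + (-840b**3 - 8280b**2 - 67680b - 345600)
  b**4 + 22b**3 + 207b**2 + 1410b + 5400 = (-(1/840)b - 17/1176)(-840b**3 - 8280b**2 - 67680b - 345600) + ((330/49)b**2 + (990/49)b + 19800/49)
  -840b**3 - 8280b**2 - 67680b - 345600 = (-(1372/11)b - 9408/11)((330/49)b**2 + (990/49)b + 19800/49) + (0)
Last nonzero remainder: (330/49)b**2 + (990/49)b + 19800/49. Dividing through by 330/49 gives the monic gcd b**2 + 3b + 60.
Then lcm(f, g) = f·g / gcd(f, g); expanding and making the result monic gives the answer.

b**7 + 20b**6 + 134b**5 + 388b**4 - 2763b**3 - 45480b**2 - 114300b + 162000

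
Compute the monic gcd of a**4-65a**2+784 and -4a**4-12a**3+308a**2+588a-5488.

a**3-4a**2-49a+196

Apply the Euclidean algorithm:
  a**4-65a**2+784 = (-1/4)(-4a**4-12a**3+308a**2+588a-5488) + (-3a**3+12a**2+147a-588)
  -4a**4-12a**3+308a**2+588a-5488 = ((4/3)a+28/3)(-3a**3+12a**2+147a-588) + (0)
Last nonzero remainder: -3a**3+12a**2+147a-588. Dividing through by -3 gives the monic gcd a**3-4a**2-49a+196.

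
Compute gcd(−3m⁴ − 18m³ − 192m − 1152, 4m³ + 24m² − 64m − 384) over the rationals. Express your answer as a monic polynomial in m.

m² + 10m + 24

By polynomial division,
  −3m⁴ − 18m³ − 192m − 1152 = (−(3/4)m)(4m³ + 24m² − 64m − 384) + (−48m² − 480m − 1152)
  4m³ + 24m² − 64m − 384 = (−(1/12)m + 1/3)(−48m² − 480m − 1152) + (0)
Last nonzero remainder: −48m² − 480m − 1152. Dividing through by −48 gives the monic gcd m² + 10m + 24.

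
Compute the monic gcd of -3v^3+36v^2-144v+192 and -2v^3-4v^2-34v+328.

Repeated division with remainder:
  -3v^3+36v^2-144v+192 = (3/2)(-2v^3-4v^2-34v+328) + (42v^2-93v-300)
  -2v^3-4v^2-34v+328 = (-(1/21)v-59/294)(42v^2-93v-300) + (-(6561/98)v+13122/49)
  42v^2-93v-300 = (-(1372/2187)v-2450/2187)(-(6561/98)v+13122/49) + (0)
Last nonzero remainder: -(6561/98)v+13122/49. Dividing through by -6561/98 gives the monic gcd v-4.

v-4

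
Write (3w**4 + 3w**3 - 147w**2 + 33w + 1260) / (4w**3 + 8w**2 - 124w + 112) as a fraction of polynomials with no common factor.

Euclidean algorithm in ℚ[w]:
  3w**4 + 3w**3 - 147w**2 + 33w + 1260 = ((3/4)w - 3/4)(4w**3 + 8w**2 - 124w + 112) + (-48w**2 - 144w + 1344)
  4w**3 + 8w**2 - 124w + 112 = (-(1/12)w + 1/12)(-48w**2 - 144w + 1344) + (0)
Last nonzero remainder: -48w**2 - 144w + 1344. Dividing through by -48 gives the monic gcd w**2 + 3w - 28.
Cancel w**2 + 3w - 28 from numerator and denominator to get the reduced form.

(3w**2 - 6w - 45)/(4w - 4)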